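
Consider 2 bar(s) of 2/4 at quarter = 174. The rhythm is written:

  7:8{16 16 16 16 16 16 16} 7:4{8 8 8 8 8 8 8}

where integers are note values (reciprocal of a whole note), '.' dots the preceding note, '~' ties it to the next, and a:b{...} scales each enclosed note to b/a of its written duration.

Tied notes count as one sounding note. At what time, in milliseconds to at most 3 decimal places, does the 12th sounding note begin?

note 12 onset = 22/7b = 1083.744ms

1. 0.0ms @ 0 + 98.522ms (2/7)
2. 98.522ms @ 2/7 + 98.522ms (2/7)
3. 197.044ms @ 4/7 + 98.522ms (2/7)
4. 295.567ms @ 6/7 + 98.522ms (2/7)
5. 394.089ms @ 8/7 + 98.522ms (2/7)
6. 492.611ms @ 10/7 + 98.522ms (2/7)
7. 591.133ms @ 12/7 + 98.522ms (2/7)
8. 689.655ms @ 2 + 98.522ms (2/7)
9. 788.177ms @ 16/7 + 98.522ms (2/7)
10. 886.7ms @ 18/7 + 98.522ms (2/7)
11. 985.222ms @ 20/7 + 98.522ms (2/7)
12. 1083.744ms @ 22/7 + 98.522ms (2/7)
13. 1182.266ms @ 24/7 + 98.522ms (2/7)
14. 1280.788ms @ 26/7 + 98.522ms (2/7)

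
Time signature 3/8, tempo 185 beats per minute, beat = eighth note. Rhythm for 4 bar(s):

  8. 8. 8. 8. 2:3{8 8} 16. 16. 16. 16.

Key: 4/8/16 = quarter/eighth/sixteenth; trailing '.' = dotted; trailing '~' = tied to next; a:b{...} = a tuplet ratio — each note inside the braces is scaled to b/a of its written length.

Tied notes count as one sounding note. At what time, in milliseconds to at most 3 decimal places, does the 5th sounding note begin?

1. 0.0ms @ 0 + 486.486ms (3/2)
2. 486.486ms @ 3/2 + 486.486ms (3/2)
3. 972.973ms @ 3 + 486.486ms (3/2)
4. 1459.459ms @ 9/2 + 486.486ms (3/2)
5. 1945.946ms @ 6 + 486.486ms (3/2)
6. 2432.432ms @ 15/2 + 486.486ms (3/2)
7. 2918.919ms @ 9 + 243.243ms (3/4)
8. 3162.162ms @ 39/4 + 243.243ms (3/4)
9. 3405.405ms @ 21/2 + 243.243ms (3/4)
10. 3648.649ms @ 45/4 + 243.243ms (3/4)

note 5 onset = 6b = 1945.946ms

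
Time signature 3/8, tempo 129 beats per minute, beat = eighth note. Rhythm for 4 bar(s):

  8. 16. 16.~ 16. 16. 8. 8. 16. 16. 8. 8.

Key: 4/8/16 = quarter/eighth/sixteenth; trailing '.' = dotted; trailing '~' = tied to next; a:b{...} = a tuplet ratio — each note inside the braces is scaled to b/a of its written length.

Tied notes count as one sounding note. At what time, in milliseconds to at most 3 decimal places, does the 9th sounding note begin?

note 9 onset = 9b = 4186.047ms

1. 0.0ms @ 0 + 697.674ms (3/2)
2. 697.674ms @ 3/2 + 348.837ms (3/4)
3. 1046.512ms @ 9/4 + 697.674ms (3/2)
4. 1744.186ms @ 15/4 + 348.837ms (3/4)
5. 2093.023ms @ 9/2 + 697.674ms (3/2)
6. 2790.698ms @ 6 + 697.674ms (3/2)
7. 3488.372ms @ 15/2 + 348.837ms (3/4)
8. 3837.209ms @ 33/4 + 348.837ms (3/4)
9. 4186.047ms @ 9 + 697.674ms (3/2)
10. 4883.721ms @ 21/2 + 697.674ms (3/2)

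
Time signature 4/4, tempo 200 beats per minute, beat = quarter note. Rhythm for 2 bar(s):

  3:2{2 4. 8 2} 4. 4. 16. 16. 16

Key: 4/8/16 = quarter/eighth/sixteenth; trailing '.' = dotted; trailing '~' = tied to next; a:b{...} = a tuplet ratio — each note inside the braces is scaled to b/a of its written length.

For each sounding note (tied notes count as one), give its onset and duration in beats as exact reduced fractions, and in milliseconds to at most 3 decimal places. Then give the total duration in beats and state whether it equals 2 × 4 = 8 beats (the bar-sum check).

1) 0.0ms=0b +400.0ms=4/3b
2) 400.0ms=4/3b +300.0ms=1b
3) 700.0ms=7/3b +100.0ms=1/3b
4) 800.0ms=8/3b +400.0ms=4/3b
5) 1200.0ms=4b +450.0ms=3/2b
6) 1650.0ms=11/2b +450.0ms=3/2b
7) 2100.0ms=7b +112.5ms=3/8b
8) 2212.5ms=59/8b +112.5ms=3/8b
9) 2325.0ms=31/4b +75.0ms=1/4b
Σ=8b of 8 (200bpm 4/4) — PASS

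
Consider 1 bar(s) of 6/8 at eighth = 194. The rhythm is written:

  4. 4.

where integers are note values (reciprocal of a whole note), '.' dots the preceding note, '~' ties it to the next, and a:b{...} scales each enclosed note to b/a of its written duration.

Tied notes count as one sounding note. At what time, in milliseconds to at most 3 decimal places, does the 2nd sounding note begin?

1. 0.0ms @ 0 + 927.835ms (3)
2. 927.835ms @ 3 + 927.835ms (3)

note 2 onset = 3b = 927.835ms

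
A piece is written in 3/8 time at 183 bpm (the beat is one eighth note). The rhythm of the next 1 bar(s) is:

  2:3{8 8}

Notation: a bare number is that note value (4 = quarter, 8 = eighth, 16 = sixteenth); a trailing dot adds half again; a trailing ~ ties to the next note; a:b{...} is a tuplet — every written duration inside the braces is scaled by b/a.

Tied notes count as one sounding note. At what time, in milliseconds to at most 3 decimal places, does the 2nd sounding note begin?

1. 0.0ms @ 0 + 491.803ms (3/2)
2. 491.803ms @ 3/2 + 491.803ms (3/2)

note 2 onset = 3/2b = 491.803ms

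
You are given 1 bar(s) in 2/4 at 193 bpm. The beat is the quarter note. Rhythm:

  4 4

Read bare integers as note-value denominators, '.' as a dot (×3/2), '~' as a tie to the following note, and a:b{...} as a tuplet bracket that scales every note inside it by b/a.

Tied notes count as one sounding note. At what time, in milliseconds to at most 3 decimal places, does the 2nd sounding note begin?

1. 0.0ms @ 0 + 310.881ms (1)
2. 310.881ms @ 1 + 310.881ms (1)

note 2 onset = 1b = 310.881ms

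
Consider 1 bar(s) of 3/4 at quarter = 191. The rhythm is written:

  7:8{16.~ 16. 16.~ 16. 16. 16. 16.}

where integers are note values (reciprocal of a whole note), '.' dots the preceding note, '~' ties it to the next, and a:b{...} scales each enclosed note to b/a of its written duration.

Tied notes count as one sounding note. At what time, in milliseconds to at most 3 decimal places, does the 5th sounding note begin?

note 5 onset = 18/7b = 807.779ms

1. 0.0ms @ 0 + 269.26ms (6/7)
2. 269.26ms @ 6/7 + 269.26ms (6/7)
3. 538.519ms @ 12/7 + 134.63ms (3/7)
4. 673.149ms @ 15/7 + 134.63ms (3/7)
5. 807.779ms @ 18/7 + 134.63ms (3/7)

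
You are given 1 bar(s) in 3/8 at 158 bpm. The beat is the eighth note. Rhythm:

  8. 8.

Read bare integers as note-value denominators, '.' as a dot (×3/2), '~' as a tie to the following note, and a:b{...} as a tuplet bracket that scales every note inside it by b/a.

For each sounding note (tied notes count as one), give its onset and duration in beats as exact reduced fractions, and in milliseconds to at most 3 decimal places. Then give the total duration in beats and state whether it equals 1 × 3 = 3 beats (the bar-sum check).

1) 0.0ms=0b +569.62ms=3/2b
2) 569.62ms=3/2b +569.62ms=3/2b
Σ=3b of 3 (158bpm 3/8) — PASS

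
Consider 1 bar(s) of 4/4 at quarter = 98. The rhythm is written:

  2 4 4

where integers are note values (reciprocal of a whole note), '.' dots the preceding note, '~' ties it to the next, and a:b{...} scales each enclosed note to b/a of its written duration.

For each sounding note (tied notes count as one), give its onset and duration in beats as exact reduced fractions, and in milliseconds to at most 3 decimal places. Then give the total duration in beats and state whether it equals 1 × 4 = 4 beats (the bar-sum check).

1) 0.0ms=0b +1224.49ms=2b
2) 1224.49ms=2b +612.245ms=1b
3) 1836.735ms=3b +612.245ms=1b
Σ=4b of 4 (98bpm 4/4) — PASS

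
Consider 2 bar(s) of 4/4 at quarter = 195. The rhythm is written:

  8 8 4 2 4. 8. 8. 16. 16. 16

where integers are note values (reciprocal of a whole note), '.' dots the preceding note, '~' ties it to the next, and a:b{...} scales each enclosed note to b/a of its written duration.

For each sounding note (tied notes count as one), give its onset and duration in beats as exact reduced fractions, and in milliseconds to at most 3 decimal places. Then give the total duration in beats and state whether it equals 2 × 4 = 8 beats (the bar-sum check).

1) 0.0ms=0b +153.846ms=1/2b
2) 153.846ms=1/2b +153.846ms=1/2b
3) 307.692ms=1b +307.692ms=1b
4) 615.385ms=2b +615.385ms=2b
5) 1230.769ms=4b +461.538ms=3/2b
6) 1692.308ms=11/2b +230.769ms=3/4b
7) 1923.077ms=25/4b +230.769ms=3/4b
8) 2153.846ms=7b +115.385ms=3/8b
9) 2269.231ms=59/8b +115.385ms=3/8b
10) 2384.615ms=31/4b +76.923ms=1/4b
Σ=8b of 8 (195bpm 4/4) — PASS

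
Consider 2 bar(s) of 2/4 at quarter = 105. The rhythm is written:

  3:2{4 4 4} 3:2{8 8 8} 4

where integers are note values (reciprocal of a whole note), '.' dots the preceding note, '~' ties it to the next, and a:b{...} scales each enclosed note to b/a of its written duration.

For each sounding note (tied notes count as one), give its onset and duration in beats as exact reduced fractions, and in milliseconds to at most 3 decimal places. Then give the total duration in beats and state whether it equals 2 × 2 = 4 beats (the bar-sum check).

1) 0.0ms=0b +380.952ms=2/3b
2) 380.952ms=2/3b +380.952ms=2/3b
3) 761.905ms=4/3b +380.952ms=2/3b
4) 1142.857ms=2b +190.476ms=1/3b
5) 1333.333ms=7/3b +190.476ms=1/3b
6) 1523.81ms=8/3b +190.476ms=1/3b
7) 1714.286ms=3b +571.429ms=1b
Σ=4b of 4 (105bpm 2/4) — PASS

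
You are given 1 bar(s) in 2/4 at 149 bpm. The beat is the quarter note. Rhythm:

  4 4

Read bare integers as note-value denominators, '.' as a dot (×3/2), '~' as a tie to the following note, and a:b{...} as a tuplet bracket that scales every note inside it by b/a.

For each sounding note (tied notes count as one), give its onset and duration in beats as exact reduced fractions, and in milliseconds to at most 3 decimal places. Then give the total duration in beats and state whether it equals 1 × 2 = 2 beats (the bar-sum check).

1) 0.0ms=0b +402.685ms=1b
2) 402.685ms=1b +402.685ms=1b
Σ=2b of 2 (149bpm 2/4) — PASS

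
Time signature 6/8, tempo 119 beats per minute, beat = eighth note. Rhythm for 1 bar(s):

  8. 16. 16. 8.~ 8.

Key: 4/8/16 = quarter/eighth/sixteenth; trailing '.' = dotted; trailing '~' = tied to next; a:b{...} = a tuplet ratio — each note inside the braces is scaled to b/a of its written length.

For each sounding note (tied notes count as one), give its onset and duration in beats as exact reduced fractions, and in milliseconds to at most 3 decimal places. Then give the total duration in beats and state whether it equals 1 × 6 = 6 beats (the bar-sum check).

1) 0.0ms=0b +756.303ms=3/2b
2) 756.303ms=3/2b +378.151ms=3/4b
3) 1134.454ms=9/4b +378.151ms=3/4b
4) 1512.605ms=3b +1512.605ms=3b
Σ=6b of 6 (119bpm 6/8) — PASS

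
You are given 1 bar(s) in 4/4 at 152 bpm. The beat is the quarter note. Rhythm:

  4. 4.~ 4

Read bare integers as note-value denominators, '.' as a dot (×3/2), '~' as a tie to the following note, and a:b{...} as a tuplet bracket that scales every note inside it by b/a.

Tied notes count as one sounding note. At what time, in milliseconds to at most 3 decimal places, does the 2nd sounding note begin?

note 2 onset = 3/2b = 592.105ms

1. 0.0ms @ 0 + 592.105ms (3/2)
2. 592.105ms @ 3/2 + 986.842ms (5/2)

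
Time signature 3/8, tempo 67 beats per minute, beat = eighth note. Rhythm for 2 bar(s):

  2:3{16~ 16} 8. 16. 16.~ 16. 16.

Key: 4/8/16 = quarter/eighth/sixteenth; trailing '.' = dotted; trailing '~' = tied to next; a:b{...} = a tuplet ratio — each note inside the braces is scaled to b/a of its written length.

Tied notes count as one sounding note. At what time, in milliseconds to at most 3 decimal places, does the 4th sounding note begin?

1. 0.0ms @ 0 + 1343.284ms (3/2)
2. 1343.284ms @ 3/2 + 1343.284ms (3/2)
3. 2686.567ms @ 3 + 671.642ms (3/4)
4. 3358.209ms @ 15/4 + 1343.284ms (3/2)
5. 4701.493ms @ 21/4 + 671.642ms (3/4)

note 4 onset = 15/4b = 3358.209ms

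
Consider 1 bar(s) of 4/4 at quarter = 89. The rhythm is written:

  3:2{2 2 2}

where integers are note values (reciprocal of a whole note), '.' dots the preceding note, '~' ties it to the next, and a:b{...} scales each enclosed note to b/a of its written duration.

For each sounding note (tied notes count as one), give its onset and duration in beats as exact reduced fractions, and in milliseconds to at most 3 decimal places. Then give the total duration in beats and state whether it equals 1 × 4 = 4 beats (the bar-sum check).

1) 0.0ms=0b +898.876ms=4/3b
2) 898.876ms=4/3b +898.876ms=4/3b
3) 1797.753ms=8/3b +898.876ms=4/3b
Σ=4b of 4 (89bpm 4/4) — PASS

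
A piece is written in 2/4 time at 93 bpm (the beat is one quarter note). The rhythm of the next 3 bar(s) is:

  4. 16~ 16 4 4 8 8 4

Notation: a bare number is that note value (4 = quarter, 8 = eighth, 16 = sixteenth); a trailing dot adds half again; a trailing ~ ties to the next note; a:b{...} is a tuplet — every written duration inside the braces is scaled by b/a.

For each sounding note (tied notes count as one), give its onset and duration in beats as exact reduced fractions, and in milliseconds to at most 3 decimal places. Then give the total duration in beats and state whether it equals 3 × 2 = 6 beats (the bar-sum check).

1) 0.0ms=0b +967.742ms=3/2b
2) 967.742ms=3/2b +322.581ms=1/2b
3) 1290.323ms=2b +645.161ms=1b
4) 1935.484ms=3b +645.161ms=1b
5) 2580.645ms=4b +322.581ms=1/2b
6) 2903.226ms=9/2b +322.581ms=1/2b
7) 3225.806ms=5b +645.161ms=1b
Σ=6b of 6 (93bpm 2/4) — PASS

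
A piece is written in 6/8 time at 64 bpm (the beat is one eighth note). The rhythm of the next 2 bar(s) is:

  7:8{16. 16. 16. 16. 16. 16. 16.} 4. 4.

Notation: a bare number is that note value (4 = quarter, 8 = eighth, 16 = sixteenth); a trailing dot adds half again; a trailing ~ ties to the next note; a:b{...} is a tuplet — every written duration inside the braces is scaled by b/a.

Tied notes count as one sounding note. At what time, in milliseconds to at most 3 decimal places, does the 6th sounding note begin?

note 6 onset = 30/7b = 4017.857ms

1. 0.0ms @ 0 + 803.571ms (6/7)
2. 803.571ms @ 6/7 + 803.571ms (6/7)
3. 1607.143ms @ 12/7 + 803.571ms (6/7)
4. 2410.714ms @ 18/7 + 803.571ms (6/7)
5. 3214.286ms @ 24/7 + 803.571ms (6/7)
6. 4017.857ms @ 30/7 + 803.571ms (6/7)
7. 4821.429ms @ 36/7 + 803.571ms (6/7)
8. 5625.0ms @ 6 + 2812.5ms (3)
9. 8437.5ms @ 9 + 2812.5ms (3)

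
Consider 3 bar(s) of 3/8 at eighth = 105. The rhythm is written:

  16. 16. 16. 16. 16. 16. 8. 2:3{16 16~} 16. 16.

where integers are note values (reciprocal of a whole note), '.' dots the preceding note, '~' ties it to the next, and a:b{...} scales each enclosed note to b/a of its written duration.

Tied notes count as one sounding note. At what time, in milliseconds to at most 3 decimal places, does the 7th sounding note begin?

note 7 onset = 9/2b = 2571.429ms

1. 0.0ms @ 0 + 428.571ms (3/4)
2. 428.571ms @ 3/4 + 428.571ms (3/4)
3. 857.143ms @ 3/2 + 428.571ms (3/4)
4. 1285.714ms @ 9/4 + 428.571ms (3/4)
5. 1714.286ms @ 3 + 428.571ms (3/4)
6. 2142.857ms @ 15/4 + 428.571ms (3/4)
7. 2571.429ms @ 9/2 + 857.143ms (3/2)
8. 3428.571ms @ 6 + 428.571ms (3/4)
9. 3857.143ms @ 27/4 + 857.143ms (3/2)
10. 4714.286ms @ 33/4 + 428.571ms (3/4)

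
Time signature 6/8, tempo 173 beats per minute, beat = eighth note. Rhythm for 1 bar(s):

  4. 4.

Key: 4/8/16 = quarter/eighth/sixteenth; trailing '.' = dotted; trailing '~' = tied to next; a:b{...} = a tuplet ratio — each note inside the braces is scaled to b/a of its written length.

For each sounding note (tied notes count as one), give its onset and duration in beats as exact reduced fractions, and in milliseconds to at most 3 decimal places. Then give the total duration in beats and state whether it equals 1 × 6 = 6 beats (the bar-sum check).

1) 0.0ms=0b +1040.462ms=3b
2) 1040.462ms=3b +1040.462ms=3b
Σ=6b of 6 (173bpm 6/8) — PASS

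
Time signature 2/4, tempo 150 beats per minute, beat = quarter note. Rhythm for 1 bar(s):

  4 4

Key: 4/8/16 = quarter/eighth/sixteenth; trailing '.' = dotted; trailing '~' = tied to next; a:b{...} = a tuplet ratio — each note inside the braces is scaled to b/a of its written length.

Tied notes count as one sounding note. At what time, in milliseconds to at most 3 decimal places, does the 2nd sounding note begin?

note 2 onset = 1b = 400.0ms

1. 0.0ms @ 0 + 400.0ms (1)
2. 400.0ms @ 1 + 400.0ms (1)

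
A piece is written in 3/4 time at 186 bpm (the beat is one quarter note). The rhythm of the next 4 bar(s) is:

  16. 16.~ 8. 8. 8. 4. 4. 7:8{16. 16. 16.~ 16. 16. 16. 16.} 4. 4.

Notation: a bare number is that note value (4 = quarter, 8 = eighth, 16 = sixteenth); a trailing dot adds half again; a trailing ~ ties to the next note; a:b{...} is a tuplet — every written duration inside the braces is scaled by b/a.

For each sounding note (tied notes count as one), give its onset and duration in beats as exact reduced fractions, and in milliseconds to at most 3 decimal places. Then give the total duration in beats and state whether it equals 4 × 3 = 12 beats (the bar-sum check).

1) 0.0ms=0b +120.968ms=3/8b
2) 120.968ms=3/8b +362.903ms=9/8b
3) 483.871ms=3/2b +241.935ms=3/4b
4) 725.806ms=9/4b +241.935ms=3/4b
5) 967.742ms=3b +483.871ms=3/2b
6) 1451.613ms=9/2b +483.871ms=3/2b
7) 1935.484ms=6b +138.249ms=3/7b
8) 2073.733ms=45/7b +138.249ms=3/7b
9) 2211.982ms=48/7b +276.498ms=6/7b
10) 2488.479ms=54/7b +138.249ms=3/7b
11) 2626.728ms=57/7b +138.249ms=3/7b
12) 2764.977ms=60/7b +138.249ms=3/7b
13) 2903.226ms=9b +483.871ms=3/2b
14) 3387.097ms=21/2b +483.871ms=3/2b
Σ=12b of 12 (186bpm 3/4) — PASS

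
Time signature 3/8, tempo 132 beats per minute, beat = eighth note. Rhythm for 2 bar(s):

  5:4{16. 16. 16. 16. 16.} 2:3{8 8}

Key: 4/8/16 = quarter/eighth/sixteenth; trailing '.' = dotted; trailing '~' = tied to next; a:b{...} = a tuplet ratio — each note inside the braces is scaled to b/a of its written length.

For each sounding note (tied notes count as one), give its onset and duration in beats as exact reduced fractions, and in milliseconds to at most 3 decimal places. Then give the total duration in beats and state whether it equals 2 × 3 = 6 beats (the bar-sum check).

1) 0.0ms=0b +272.727ms=3/5b
2) 272.727ms=3/5b +272.727ms=3/5b
3) 545.455ms=6/5b +272.727ms=3/5b
4) 818.182ms=9/5b +272.727ms=3/5b
5) 1090.909ms=12/5b +272.727ms=3/5b
6) 1363.636ms=3b +681.818ms=3/2b
7) 2045.455ms=9/2b +681.818ms=3/2b
Σ=6b of 6 (132bpm 3/8) — PASS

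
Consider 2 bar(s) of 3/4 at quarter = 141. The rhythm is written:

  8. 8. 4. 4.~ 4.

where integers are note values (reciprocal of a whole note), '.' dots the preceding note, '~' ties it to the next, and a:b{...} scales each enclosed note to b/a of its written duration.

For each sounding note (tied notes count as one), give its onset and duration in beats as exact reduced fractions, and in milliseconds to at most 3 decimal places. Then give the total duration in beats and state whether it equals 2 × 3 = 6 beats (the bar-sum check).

1) 0.0ms=0b +319.149ms=3/4b
2) 319.149ms=3/4b +319.149ms=3/4b
3) 638.298ms=3/2b +638.298ms=3/2b
4) 1276.596ms=3b +1276.596ms=3b
Σ=6b of 6 (141bpm 3/4) — PASS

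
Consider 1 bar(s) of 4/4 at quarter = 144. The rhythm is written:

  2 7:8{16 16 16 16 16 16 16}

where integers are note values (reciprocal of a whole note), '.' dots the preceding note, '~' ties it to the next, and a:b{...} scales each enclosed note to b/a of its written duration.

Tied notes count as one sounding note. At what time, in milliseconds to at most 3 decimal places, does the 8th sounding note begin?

note 8 onset = 26/7b = 1547.619ms

1. 0.0ms @ 0 + 833.333ms (2)
2. 833.333ms @ 2 + 119.048ms (2/7)
3. 952.381ms @ 16/7 + 119.048ms (2/7)
4. 1071.429ms @ 18/7 + 119.048ms (2/7)
5. 1190.476ms @ 20/7 + 119.048ms (2/7)
6. 1309.524ms @ 22/7 + 119.048ms (2/7)
7. 1428.571ms @ 24/7 + 119.048ms (2/7)
8. 1547.619ms @ 26/7 + 119.048ms (2/7)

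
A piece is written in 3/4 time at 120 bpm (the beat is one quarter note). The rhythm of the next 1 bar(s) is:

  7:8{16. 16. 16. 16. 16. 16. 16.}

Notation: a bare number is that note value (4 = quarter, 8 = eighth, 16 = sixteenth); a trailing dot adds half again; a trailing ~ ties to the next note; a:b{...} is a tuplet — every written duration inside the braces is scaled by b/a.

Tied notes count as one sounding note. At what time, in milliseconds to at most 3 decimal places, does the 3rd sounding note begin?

1. 0.0ms @ 0 + 214.286ms (3/7)
2. 214.286ms @ 3/7 + 214.286ms (3/7)
3. 428.571ms @ 6/7 + 214.286ms (3/7)
4. 642.857ms @ 9/7 + 214.286ms (3/7)
5. 857.143ms @ 12/7 + 214.286ms (3/7)
6. 1071.429ms @ 15/7 + 214.286ms (3/7)
7. 1285.714ms @ 18/7 + 214.286ms (3/7)

note 3 onset = 6/7b = 428.571ms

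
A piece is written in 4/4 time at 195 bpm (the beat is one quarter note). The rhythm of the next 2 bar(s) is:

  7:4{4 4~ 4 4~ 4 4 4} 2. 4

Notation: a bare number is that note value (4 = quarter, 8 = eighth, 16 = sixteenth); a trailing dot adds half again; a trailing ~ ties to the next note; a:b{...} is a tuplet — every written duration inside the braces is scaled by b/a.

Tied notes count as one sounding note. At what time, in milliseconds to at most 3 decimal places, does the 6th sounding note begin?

1. 0.0ms @ 0 + 175.824ms (4/7)
2. 175.824ms @ 4/7 + 351.648ms (8/7)
3. 527.473ms @ 12/7 + 351.648ms (8/7)
4. 879.121ms @ 20/7 + 175.824ms (4/7)
5. 1054.945ms @ 24/7 + 175.824ms (4/7)
6. 1230.769ms @ 4 + 923.077ms (3)
7. 2153.846ms @ 7 + 307.692ms (1)

note 6 onset = 4b = 1230.769ms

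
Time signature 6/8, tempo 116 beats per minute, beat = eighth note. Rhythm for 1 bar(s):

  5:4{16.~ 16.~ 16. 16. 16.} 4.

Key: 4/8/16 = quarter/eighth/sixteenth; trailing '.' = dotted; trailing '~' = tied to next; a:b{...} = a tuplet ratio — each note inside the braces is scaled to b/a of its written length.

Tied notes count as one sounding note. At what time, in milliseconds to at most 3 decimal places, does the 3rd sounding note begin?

1. 0.0ms @ 0 + 931.034ms (9/5)
2. 931.034ms @ 9/5 + 310.345ms (3/5)
3. 1241.379ms @ 12/5 + 310.345ms (3/5)
4. 1551.724ms @ 3 + 1551.724ms (3)

note 3 onset = 12/5b = 1241.379ms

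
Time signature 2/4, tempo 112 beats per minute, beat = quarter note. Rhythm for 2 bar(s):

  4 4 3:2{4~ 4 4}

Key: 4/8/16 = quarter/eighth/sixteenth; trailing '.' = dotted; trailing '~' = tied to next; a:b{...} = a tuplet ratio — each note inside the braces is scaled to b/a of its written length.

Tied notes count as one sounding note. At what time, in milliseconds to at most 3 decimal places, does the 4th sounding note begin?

1. 0.0ms @ 0 + 535.714ms (1)
2. 535.714ms @ 1 + 535.714ms (1)
3. 1071.429ms @ 2 + 714.286ms (4/3)
4. 1785.714ms @ 10/3 + 357.143ms (2/3)

note 4 onset = 10/3b = 1785.714ms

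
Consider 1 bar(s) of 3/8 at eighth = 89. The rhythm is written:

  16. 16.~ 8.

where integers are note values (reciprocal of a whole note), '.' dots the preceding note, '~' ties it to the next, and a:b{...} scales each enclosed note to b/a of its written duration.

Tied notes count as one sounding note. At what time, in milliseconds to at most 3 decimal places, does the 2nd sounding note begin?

1. 0.0ms @ 0 + 505.618ms (3/4)
2. 505.618ms @ 3/4 + 1516.854ms (9/4)

note 2 onset = 3/4b = 505.618ms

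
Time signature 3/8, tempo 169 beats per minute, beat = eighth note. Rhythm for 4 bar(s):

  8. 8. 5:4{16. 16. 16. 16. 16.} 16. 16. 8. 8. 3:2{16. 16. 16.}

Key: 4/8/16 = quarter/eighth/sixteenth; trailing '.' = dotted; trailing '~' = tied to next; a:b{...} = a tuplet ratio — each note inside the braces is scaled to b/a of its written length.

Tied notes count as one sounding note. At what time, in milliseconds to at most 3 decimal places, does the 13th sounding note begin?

1. 0.0ms @ 0 + 532.544ms (3/2)
2. 532.544ms @ 3/2 + 532.544ms (3/2)
3. 1065.089ms @ 3 + 213.018ms (3/5)
4. 1278.107ms @ 18/5 + 213.018ms (3/5)
5. 1491.124ms @ 21/5 + 213.018ms (3/5)
6. 1704.142ms @ 24/5 + 213.018ms (3/5)
7. 1917.16ms @ 27/5 + 213.018ms (3/5)
8. 2130.178ms @ 6 + 266.272ms (3/4)
9. 2396.45ms @ 27/4 + 266.272ms (3/4)
10. 2662.722ms @ 15/2 + 532.544ms (3/2)
11. 3195.266ms @ 9 + 532.544ms (3/2)
12. 3727.811ms @ 21/2 + 177.515ms (1/2)
13. 3905.325ms @ 11 + 177.515ms (1/2)
14. 4082.84ms @ 23/2 + 177.515ms (1/2)

note 13 onset = 11b = 3905.325ms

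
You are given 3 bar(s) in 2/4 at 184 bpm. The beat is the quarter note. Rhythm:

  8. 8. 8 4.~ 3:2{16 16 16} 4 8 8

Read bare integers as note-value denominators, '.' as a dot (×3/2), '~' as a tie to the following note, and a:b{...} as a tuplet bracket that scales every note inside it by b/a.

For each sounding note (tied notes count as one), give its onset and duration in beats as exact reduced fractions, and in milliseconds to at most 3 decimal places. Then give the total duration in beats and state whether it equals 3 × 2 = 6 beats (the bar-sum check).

1) 0.0ms=0b +244.565ms=3/4b
2) 244.565ms=3/4b +244.565ms=3/4b
3) 489.13ms=3/2b +163.043ms=1/2b
4) 652.174ms=2b +543.478ms=5/3b
5) 1195.652ms=11/3b +54.348ms=1/6b
6) 1250.0ms=23/6b +54.348ms=1/6b
7) 1304.348ms=4b +326.087ms=1b
8) 1630.435ms=5b +163.043ms=1/2b
9) 1793.478ms=11/2b +163.043ms=1/2b
Σ=6b of 6 (184bpm 2/4) — PASS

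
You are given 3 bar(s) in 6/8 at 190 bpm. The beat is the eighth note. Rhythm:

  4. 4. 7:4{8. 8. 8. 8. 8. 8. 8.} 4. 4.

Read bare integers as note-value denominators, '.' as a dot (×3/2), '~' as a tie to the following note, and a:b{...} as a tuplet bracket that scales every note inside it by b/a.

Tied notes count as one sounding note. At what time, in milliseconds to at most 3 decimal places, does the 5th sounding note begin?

note 5 onset = 54/7b = 2436.09ms

1. 0.0ms @ 0 + 947.368ms (3)
2. 947.368ms @ 3 + 947.368ms (3)
3. 1894.737ms @ 6 + 270.677ms (6/7)
4. 2165.414ms @ 48/7 + 270.677ms (6/7)
5. 2436.09ms @ 54/7 + 270.677ms (6/7)
6. 2706.767ms @ 60/7 + 270.677ms (6/7)
7. 2977.444ms @ 66/7 + 270.677ms (6/7)
8. 3248.12ms @ 72/7 + 270.677ms (6/7)
9. 3518.797ms @ 78/7 + 270.677ms (6/7)
10. 3789.474ms @ 12 + 947.368ms (3)
11. 4736.842ms @ 15 + 947.368ms (3)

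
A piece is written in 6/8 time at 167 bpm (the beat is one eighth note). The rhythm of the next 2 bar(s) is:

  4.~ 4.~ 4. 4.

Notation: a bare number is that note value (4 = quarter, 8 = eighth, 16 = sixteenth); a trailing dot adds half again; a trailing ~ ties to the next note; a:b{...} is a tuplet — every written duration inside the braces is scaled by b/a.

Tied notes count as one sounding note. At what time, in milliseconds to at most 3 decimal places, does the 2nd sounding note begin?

note 2 onset = 9b = 3233.533ms

1. 0.0ms @ 0 + 3233.533ms (9)
2. 3233.533ms @ 9 + 1077.844ms (3)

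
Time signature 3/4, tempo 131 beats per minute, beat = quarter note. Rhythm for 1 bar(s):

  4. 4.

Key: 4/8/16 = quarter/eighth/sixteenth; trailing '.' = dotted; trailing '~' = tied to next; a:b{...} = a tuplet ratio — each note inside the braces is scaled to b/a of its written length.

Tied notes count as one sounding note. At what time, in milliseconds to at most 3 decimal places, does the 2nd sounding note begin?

1. 0.0ms @ 0 + 687.023ms (3/2)
2. 687.023ms @ 3/2 + 687.023ms (3/2)

note 2 onset = 3/2b = 687.023ms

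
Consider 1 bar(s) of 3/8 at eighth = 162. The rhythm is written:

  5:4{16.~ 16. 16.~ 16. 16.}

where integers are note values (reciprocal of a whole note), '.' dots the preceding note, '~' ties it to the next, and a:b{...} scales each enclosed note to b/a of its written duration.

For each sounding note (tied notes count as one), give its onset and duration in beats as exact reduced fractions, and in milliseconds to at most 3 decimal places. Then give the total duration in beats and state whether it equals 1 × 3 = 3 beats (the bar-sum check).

1) 0.0ms=0b +444.444ms=6/5b
2) 444.444ms=6/5b +444.444ms=6/5b
3) 888.889ms=12/5b +222.222ms=3/5b
Σ=3b of 3 (162bpm 3/8) — PASS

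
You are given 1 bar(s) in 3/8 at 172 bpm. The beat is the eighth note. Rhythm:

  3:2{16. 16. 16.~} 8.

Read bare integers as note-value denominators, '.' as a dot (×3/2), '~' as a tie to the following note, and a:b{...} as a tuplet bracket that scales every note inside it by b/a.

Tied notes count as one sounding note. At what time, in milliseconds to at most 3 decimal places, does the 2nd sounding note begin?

1. 0.0ms @ 0 + 174.419ms (1/2)
2. 174.419ms @ 1/2 + 174.419ms (1/2)
3. 348.837ms @ 1 + 697.674ms (2)

note 2 onset = 1/2b = 174.419ms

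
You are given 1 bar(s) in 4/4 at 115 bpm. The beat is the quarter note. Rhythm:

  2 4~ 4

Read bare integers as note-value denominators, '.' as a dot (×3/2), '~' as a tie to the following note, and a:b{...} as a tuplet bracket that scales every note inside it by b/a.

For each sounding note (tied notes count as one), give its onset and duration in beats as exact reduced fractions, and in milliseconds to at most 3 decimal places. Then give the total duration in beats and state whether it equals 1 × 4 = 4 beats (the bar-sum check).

1) 0.0ms=0b +1043.478ms=2b
2) 1043.478ms=2b +1043.478ms=2b
Σ=4b of 4 (115bpm 4/4) — PASS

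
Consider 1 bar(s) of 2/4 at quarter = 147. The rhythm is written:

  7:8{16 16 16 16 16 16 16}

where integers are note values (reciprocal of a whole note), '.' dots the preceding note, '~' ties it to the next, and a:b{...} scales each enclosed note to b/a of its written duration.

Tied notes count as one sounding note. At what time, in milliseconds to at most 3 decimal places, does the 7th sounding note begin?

note 7 onset = 12/7b = 699.708ms

1. 0.0ms @ 0 + 116.618ms (2/7)
2. 116.618ms @ 2/7 + 116.618ms (2/7)
3. 233.236ms @ 4/7 + 116.618ms (2/7)
4. 349.854ms @ 6/7 + 116.618ms (2/7)
5. 466.472ms @ 8/7 + 116.618ms (2/7)
6. 583.09ms @ 10/7 + 116.618ms (2/7)
7. 699.708ms @ 12/7 + 116.618ms (2/7)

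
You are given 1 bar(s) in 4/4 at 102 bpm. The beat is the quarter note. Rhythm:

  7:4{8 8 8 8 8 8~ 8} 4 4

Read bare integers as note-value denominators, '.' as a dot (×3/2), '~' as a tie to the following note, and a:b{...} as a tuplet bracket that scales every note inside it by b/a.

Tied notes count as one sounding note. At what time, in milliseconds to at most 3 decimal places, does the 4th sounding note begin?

1. 0.0ms @ 0 + 168.067ms (2/7)
2. 168.067ms @ 2/7 + 168.067ms (2/7)
3. 336.134ms @ 4/7 + 168.067ms (2/7)
4. 504.202ms @ 6/7 + 168.067ms (2/7)
5. 672.269ms @ 8/7 + 168.067ms (2/7)
6. 840.336ms @ 10/7 + 336.134ms (4/7)
7. 1176.471ms @ 2 + 588.235ms (1)
8. 1764.706ms @ 3 + 588.235ms (1)

note 4 onset = 6/7b = 504.202ms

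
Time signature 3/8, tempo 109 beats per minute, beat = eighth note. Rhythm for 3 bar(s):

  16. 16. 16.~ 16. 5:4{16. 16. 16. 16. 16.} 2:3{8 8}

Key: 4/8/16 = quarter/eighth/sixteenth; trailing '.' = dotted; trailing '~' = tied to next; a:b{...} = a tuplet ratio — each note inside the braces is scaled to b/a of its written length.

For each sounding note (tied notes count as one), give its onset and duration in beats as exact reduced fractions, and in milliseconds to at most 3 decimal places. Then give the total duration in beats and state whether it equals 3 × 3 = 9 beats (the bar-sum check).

1) 0.0ms=0b +412.844ms=3/4b
2) 412.844ms=3/4b +412.844ms=3/4b
3) 825.688ms=3/2b +825.688ms=3/2b
4) 1651.376ms=3b +330.275ms=3/5b
5) 1981.651ms=18/5b +330.275ms=3/5b
6) 2311.927ms=21/5b +330.275ms=3/5b
7) 2642.202ms=24/5b +330.275ms=3/5b
8) 2972.477ms=27/5b +330.275ms=3/5b
9) 3302.752ms=6b +825.688ms=3/2b
10) 4128.44ms=15/2b +825.688ms=3/2b
Σ=9b of 9 (109bpm 3/8) — PASS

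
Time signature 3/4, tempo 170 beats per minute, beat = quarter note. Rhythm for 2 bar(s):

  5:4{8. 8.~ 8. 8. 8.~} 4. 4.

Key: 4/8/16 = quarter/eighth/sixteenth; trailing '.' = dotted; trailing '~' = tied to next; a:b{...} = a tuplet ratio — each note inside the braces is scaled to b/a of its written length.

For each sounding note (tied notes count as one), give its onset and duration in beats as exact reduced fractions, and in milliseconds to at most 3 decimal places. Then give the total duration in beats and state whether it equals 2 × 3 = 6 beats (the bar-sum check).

1) 0.0ms=0b +211.765ms=3/5b
2) 211.765ms=3/5b +423.529ms=6/5b
3) 635.294ms=9/5b +211.765ms=3/5b
4) 847.059ms=12/5b +741.176ms=21/10b
5) 1588.235ms=9/2b +529.412ms=3/2b
Σ=6b of 6 (170bpm 3/4) — PASS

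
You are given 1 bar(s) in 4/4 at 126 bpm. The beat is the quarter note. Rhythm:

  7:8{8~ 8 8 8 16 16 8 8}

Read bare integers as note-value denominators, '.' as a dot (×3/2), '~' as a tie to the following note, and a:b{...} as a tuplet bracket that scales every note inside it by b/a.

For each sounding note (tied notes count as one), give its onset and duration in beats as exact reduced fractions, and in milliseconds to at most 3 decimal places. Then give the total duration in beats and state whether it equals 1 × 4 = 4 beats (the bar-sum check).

1) 0.0ms=0b +544.218ms=8/7b
2) 544.218ms=8/7b +272.109ms=4/7b
3) 816.327ms=12/7b +272.109ms=4/7b
4) 1088.435ms=16/7b +136.054ms=2/7b
5) 1224.49ms=18/7b +136.054ms=2/7b
6) 1360.544ms=20/7b +272.109ms=4/7b
7) 1632.653ms=24/7b +272.109ms=4/7b
Σ=4b of 4 (126bpm 4/4) — PASS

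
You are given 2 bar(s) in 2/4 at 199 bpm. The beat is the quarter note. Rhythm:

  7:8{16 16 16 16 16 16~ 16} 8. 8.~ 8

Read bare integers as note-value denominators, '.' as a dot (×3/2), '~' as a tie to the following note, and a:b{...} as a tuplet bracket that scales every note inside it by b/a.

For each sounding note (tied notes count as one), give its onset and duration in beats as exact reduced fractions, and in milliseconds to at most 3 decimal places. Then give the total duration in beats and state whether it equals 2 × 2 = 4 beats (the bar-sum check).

1) 0.0ms=0b +86.145ms=2/7b
2) 86.145ms=2/7b +86.145ms=2/7b
3) 172.29ms=4/7b +86.145ms=2/7b
4) 258.435ms=6/7b +86.145ms=2/7b
5) 344.58ms=8/7b +86.145ms=2/7b
6) 430.725ms=10/7b +172.29ms=4/7b
7) 603.015ms=2b +226.131ms=3/4b
8) 829.146ms=11/4b +376.884ms=5/4b
Σ=4b of 4 (199bpm 2/4) — PASS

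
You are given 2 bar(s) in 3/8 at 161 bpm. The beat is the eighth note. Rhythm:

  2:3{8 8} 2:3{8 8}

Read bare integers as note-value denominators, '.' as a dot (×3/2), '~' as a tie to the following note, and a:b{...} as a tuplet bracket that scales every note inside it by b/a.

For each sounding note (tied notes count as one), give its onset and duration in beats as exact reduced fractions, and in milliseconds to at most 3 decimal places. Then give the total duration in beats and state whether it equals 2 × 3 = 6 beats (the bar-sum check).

1) 0.0ms=0b +559.006ms=3/2b
2) 559.006ms=3/2b +559.006ms=3/2b
3) 1118.012ms=3b +559.006ms=3/2b
4) 1677.019ms=9/2b +559.006ms=3/2b
Σ=6b of 6 (161bpm 3/8) — PASS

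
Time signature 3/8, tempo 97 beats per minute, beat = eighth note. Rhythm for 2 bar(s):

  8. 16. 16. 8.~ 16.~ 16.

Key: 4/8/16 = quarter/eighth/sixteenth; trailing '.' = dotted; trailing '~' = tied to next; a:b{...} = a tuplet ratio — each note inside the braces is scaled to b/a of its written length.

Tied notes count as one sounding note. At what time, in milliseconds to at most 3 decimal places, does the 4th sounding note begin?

1. 0.0ms @ 0 + 927.835ms (3/2)
2. 927.835ms @ 3/2 + 463.918ms (3/4)
3. 1391.753ms @ 9/4 + 463.918ms (3/4)
4. 1855.67ms @ 3 + 1855.67ms (3)

note 4 onset = 3b = 1855.67ms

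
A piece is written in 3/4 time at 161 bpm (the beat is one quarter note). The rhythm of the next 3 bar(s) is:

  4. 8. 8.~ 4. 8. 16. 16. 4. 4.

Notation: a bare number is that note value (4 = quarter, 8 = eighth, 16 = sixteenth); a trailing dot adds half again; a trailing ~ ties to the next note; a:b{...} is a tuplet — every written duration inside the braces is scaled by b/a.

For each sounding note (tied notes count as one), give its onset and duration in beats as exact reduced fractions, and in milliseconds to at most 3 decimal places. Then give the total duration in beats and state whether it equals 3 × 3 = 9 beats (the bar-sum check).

1) 0.0ms=0b +559.006ms=3/2b
2) 559.006ms=3/2b +279.503ms=3/4b
3) 838.509ms=9/4b +838.509ms=9/4b
4) 1677.019ms=9/2b +279.503ms=3/4b
5) 1956.522ms=21/4b +139.752ms=3/8b
6) 2096.273ms=45/8b +139.752ms=3/8b
7) 2236.025ms=6b +559.006ms=3/2b
8) 2795.031ms=15/2b +559.006ms=3/2b
Σ=9b of 9 (161bpm 3/4) — PASS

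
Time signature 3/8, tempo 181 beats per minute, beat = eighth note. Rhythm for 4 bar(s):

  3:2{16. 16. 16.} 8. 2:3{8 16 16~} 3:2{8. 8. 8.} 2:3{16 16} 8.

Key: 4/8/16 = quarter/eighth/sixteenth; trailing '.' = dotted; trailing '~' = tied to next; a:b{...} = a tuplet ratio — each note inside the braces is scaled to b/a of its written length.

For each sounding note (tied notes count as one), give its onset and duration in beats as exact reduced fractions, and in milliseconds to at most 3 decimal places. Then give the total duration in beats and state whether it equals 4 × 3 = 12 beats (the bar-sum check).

1) 0.0ms=0b +165.746ms=1/2b
2) 165.746ms=1/2b +165.746ms=1/2b
3) 331.492ms=1b +165.746ms=1/2b
4) 497.238ms=3/2b +497.238ms=3/2b
5) 994.475ms=3b +497.238ms=3/2b
6) 1491.713ms=9/2b +248.619ms=3/4b
7) 1740.331ms=21/4b +580.11ms=7/4b
8) 2320.442ms=7b +331.492ms=1b
9) 2651.934ms=8b +331.492ms=1b
10) 2983.425ms=9b +248.619ms=3/4b
11) 3232.044ms=39/4b +248.619ms=3/4b
12) 3480.663ms=21/2b +497.238ms=3/2b
Σ=12b of 12 (181bpm 3/8) — PASS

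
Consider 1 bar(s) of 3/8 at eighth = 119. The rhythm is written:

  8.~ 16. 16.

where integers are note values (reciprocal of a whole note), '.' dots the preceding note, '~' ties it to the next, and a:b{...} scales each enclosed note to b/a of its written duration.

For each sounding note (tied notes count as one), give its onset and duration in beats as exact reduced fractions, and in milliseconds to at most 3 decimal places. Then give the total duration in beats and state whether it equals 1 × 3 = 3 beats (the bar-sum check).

1) 0.0ms=0b +1134.454ms=9/4b
2) 1134.454ms=9/4b +378.151ms=3/4b
Σ=3b of 3 (119bpm 3/8) — PASS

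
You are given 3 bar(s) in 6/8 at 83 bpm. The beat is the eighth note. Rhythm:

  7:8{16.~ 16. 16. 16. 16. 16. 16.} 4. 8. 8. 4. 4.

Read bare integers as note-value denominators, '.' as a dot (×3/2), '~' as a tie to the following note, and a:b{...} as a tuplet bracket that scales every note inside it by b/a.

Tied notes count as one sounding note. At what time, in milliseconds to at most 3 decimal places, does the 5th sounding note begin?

note 5 onset = 30/7b = 3098.107ms

1. 0.0ms @ 0 + 1239.243ms (12/7)
2. 1239.243ms @ 12/7 + 619.621ms (6/7)
3. 1858.864ms @ 18/7 + 619.621ms (6/7)
4. 2478.485ms @ 24/7 + 619.621ms (6/7)
5. 3098.107ms @ 30/7 + 619.621ms (6/7)
6. 3717.728ms @ 36/7 + 619.621ms (6/7)
7. 4337.349ms @ 6 + 2168.675ms (3)
8. 6506.024ms @ 9 + 1084.337ms (3/2)
9. 7590.361ms @ 21/2 + 1084.337ms (3/2)
10. 8674.699ms @ 12 + 2168.675ms (3)
11. 10843.373ms @ 15 + 2168.675ms (3)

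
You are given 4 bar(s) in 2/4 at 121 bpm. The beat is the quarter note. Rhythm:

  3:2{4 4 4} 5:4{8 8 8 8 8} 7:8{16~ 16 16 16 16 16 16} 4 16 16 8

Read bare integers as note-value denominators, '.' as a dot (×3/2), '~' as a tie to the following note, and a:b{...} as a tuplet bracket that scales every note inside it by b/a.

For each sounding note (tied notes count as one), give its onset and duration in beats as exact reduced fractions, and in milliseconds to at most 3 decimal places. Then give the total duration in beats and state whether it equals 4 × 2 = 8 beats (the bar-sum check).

1) 0.0ms=0b +330.579ms=2/3b
2) 330.579ms=2/3b +330.579ms=2/3b
3) 661.157ms=4/3b +330.579ms=2/3b
4) 991.736ms=2b +198.347ms=2/5b
5) 1190.083ms=12/5b +198.347ms=2/5b
6) 1388.43ms=14/5b +198.347ms=2/5b
7) 1586.777ms=16/5b +198.347ms=2/5b
8) 1785.124ms=18/5b +198.347ms=2/5b
9) 1983.471ms=4b +283.353ms=4/7b
10) 2266.824ms=32/7b +141.677ms=2/7b
11) 2408.501ms=34/7b +141.677ms=2/7b
12) 2550.177ms=36/7b +141.677ms=2/7b
13) 2691.854ms=38/7b +141.677ms=2/7b
14) 2833.53ms=40/7b +141.677ms=2/7b
15) 2975.207ms=6b +495.868ms=1b
16) 3471.074ms=7b +123.967ms=1/4b
17) 3595.041ms=29/4b +123.967ms=1/4b
18) 3719.008ms=15/2b +247.934ms=1/2b
Σ=8b of 8 (121bpm 2/4) — PASS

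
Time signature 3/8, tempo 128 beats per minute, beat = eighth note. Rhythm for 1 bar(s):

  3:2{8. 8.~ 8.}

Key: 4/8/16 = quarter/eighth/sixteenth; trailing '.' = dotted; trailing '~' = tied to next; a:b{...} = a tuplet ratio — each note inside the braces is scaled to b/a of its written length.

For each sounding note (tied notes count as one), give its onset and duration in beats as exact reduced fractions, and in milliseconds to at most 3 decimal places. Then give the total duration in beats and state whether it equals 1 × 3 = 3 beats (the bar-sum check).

1) 0.0ms=0b +468.75ms=1b
2) 468.75ms=1b +937.5ms=2b
Σ=3b of 3 (128bpm 3/8) — PASS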